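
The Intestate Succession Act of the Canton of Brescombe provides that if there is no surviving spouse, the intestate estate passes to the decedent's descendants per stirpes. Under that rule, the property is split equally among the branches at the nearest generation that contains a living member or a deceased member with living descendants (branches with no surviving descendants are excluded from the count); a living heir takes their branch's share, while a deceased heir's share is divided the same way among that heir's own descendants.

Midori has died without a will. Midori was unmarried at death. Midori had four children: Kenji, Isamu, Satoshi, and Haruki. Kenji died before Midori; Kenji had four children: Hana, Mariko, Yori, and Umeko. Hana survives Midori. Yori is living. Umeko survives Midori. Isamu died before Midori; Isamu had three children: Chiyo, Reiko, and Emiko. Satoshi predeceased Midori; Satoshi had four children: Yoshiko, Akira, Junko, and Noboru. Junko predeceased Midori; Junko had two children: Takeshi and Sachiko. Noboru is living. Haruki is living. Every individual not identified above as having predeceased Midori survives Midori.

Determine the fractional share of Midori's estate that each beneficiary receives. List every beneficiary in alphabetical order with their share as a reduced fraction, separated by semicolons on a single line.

Akira 1/16; Chiyo 1/12; Emiko 1/12; Hana 1/16; Haruki 1/4; Mariko 1/16; Noboru 1/16; Reiko 1/12; Sachiko 1/32; Takeshi 1/32; Umeko 1/16; Yori 1/16; Yoshiko 1/16

There is no surviving spouse, so the entire estate passes to Midori's descendants per stirpes.
The estate is divided into 4 equal shares of 1/4 among Kenji, Isamu, Satoshi, Haruki.
Kenji predeceased; the 1/4 allotted to Kenji's branch passes to Kenji's issue by representation.
The 1/4 is divided into 4 equal shares of 1/16 among Hana, Mariko, Yori, Umeko.
Hana is living and takes 1/16.
Mariko is living and takes 1/16.
Yori is living and takes 1/16.
Umeko is living and takes 1/16.
Isamu predeceased; the 1/4 allotted to Isamu's branch passes to Isamu's issue by representation.
The 1/4 is divided into 3 equal shares of 1/12 among Chiyo, Reiko, Emiko.
Chiyo is living and takes 1/12.
Reiko is living and takes 1/12.
Emiko is living and takes 1/12.
Satoshi predeceased; the 1/4 allotted to Satoshi's branch passes to Satoshi's issue by representation.
The 1/4 is divided into 4 equal shares of 1/16 among Yoshiko, Akira, Junko, Noboru.
Yoshiko is living and takes 1/16.
Akira is living and takes 1/16.
Junko predeceased; the 1/16 allotted to Junko's branch passes to Junko's issue by representation.
The 1/16 is divided into 2 equal shares of 1/32 among Takeshi, Sachiko.
Takeshi is living and takes 1/32.
Sachiko is living and takes 1/32.
Noboru is living and takes 1/16.
Haruki is living and takes 1/4.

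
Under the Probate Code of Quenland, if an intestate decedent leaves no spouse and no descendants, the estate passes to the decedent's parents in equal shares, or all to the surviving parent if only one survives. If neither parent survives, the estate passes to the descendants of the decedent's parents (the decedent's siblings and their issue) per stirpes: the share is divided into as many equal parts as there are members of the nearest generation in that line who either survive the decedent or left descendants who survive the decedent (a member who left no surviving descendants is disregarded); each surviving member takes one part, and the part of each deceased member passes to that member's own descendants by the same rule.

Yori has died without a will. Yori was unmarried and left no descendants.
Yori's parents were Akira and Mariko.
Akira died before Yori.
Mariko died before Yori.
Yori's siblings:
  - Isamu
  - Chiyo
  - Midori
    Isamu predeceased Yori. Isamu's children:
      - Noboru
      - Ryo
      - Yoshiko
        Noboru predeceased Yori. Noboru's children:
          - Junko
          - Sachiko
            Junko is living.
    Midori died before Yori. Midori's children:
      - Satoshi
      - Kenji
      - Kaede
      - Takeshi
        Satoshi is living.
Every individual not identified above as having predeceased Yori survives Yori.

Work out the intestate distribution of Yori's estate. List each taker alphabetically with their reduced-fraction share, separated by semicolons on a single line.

Neither parent survives and there are no descendants, so the estate passes to Yori's siblings and their issue per stirpes.
The estate is divided into 3 equal shares of 1/3 among Isamu, Chiyo, Midori.
Isamu predeceased; the 1/3 allotted to Isamu's branch passes to Isamu's issue by representation.
The 1/3 is divided into 3 equal shares of 1/9 among Noboru, Ryo, Yoshiko.
Noboru predeceased; the 1/9 allotted to Noboru's branch passes to Noboru's issue by representation.
The 1/9 is divided into 2 equal shares of 1/18 among Junko, Sachiko.
Junko is living and takes 1/18.
Sachiko is living and takes 1/18.
Ryo is living and takes 1/9.
Yoshiko is living and takes 1/9.
Chiyo is living and takes 1/3.
Midori predeceased; the 1/3 allotted to Midori's branch passes to Midori's issue by representation.
The 1/3 is divided into 4 equal shares of 1/12 among Satoshi, Kenji, Kaede, Takeshi.
Satoshi is living and takes 1/12.
Kenji is living and takes 1/12.
Kaede is living and takes 1/12.
Takeshi is living and takes 1/12.

Chiyo 1/3; Junko 1/18; Kaede 1/12; Kenji 1/12; Ryo 1/9; Sachiko 1/18; Satoshi 1/12; Takeshi 1/12; Yoshiko 1/9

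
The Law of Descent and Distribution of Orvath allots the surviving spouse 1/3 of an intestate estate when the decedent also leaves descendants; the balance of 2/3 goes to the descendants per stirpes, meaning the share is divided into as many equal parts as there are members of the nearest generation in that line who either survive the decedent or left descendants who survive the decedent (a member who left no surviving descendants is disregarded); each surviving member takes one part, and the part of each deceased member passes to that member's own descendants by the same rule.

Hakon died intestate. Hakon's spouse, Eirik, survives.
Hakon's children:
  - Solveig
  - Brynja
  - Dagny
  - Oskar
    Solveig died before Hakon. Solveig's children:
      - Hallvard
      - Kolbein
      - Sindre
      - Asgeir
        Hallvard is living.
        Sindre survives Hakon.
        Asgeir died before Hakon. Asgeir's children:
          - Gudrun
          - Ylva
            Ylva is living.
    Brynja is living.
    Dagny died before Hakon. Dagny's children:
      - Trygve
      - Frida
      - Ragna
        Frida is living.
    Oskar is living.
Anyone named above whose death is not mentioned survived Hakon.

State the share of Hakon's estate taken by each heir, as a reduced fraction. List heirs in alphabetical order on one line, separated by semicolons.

Brynja 1/6; Eirik 1/3; Frida 1/18; Gudrun 1/48; Hallvard 1/24; Kolbein 1/24; Oskar 1/6; Ragna 1/18; Sindre 1/24; Trygve 1/18; Ylva 1/48

Eirik, as surviving spouse, takes 1/3.
The remaining 2/3 passes to Hakon's descendants per stirpes.
The 2/3 is divided into 4 equal shares of 1/6 among Solveig, Brynja, Dagny, Oskar.
Solveig predeceased; the 1/6 allotted to Solveig's branch passes to Solveig's issue by representation.
The 1/6 is divided into 4 equal shares of 1/24 among Hallvard, Kolbein, Sindre, Asgeir.
Hallvard is living and takes 1/24.
Kolbein is living and takes 1/24.
Sindre is living and takes 1/24.
Asgeir predeceased; the 1/24 allotted to Asgeir's branch passes to Asgeir's issue by representation.
The 1/24 is divided into 2 equal shares of 1/48 among Gudrun, Ylva.
Gudrun is living and takes 1/48.
Ylva is living and takes 1/48.
Brynja is living and takes 1/6.
Dagny predeceased; the 1/6 allotted to Dagny's branch passes to Dagny's issue by representation.
The 1/6 is divided into 3 equal shares of 1/18 among Trygve, Frida, Ragna.
Trygve is living and takes 1/18.
Frida is living and takes 1/18.
Ragna is living and takes 1/18.
Oskar is living and takes 1/6.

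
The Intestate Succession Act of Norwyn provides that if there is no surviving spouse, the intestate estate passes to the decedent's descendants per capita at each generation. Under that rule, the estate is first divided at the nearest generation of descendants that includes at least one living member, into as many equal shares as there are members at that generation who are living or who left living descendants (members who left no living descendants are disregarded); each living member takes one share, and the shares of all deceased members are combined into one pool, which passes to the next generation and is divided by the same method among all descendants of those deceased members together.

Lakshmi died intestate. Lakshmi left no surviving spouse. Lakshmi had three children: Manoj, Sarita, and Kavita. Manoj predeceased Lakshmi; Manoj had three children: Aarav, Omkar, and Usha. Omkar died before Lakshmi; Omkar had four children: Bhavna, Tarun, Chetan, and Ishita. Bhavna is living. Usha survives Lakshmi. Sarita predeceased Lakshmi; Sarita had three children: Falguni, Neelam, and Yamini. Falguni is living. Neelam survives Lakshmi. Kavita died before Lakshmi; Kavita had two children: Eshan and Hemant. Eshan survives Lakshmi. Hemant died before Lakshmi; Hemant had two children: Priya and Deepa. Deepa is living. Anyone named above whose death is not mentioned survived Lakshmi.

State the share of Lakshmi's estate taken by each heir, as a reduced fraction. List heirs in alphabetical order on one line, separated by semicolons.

Aarav 1/8; Bhavna 1/24; Chetan 1/24; Deepa 1/24; Eshan 1/8; Falguni 1/8; Ishita 1/24; Neelam 1/8; Priya 1/24; Tarun 1/24; Usha 1/8; Yamini 1/8

There is no surviving spouse, so the entire estate passes to Lakshmi's descendants per capita at each generation.
No one at generation 1 (Manoj, Sarita, Kavita) is living; moving to the next generation.
At generation 2 (Aarav, Omkar, Usha, Falguni, Neelam, Yamini, Eshan, Hemant) there are 8 shares of (1)/8 = 1/8 each.
Living: Aarav, Usha, Falguni, Neelam, Yamini, and Eshan — each takes 1/8.
Deceased: Omkar and Hemant. Their combined 1/4 is pooled and carried to generation 3.
At generation 3 (Bhavna, Tarun, Chetan, Ishita, Priya, Deepa) there are 6 shares of (1/4)/6 = 1/24 each.
Living: Bhavna, Tarun, Chetan, Ishita, Priya, and Deepa — each takes 1/24.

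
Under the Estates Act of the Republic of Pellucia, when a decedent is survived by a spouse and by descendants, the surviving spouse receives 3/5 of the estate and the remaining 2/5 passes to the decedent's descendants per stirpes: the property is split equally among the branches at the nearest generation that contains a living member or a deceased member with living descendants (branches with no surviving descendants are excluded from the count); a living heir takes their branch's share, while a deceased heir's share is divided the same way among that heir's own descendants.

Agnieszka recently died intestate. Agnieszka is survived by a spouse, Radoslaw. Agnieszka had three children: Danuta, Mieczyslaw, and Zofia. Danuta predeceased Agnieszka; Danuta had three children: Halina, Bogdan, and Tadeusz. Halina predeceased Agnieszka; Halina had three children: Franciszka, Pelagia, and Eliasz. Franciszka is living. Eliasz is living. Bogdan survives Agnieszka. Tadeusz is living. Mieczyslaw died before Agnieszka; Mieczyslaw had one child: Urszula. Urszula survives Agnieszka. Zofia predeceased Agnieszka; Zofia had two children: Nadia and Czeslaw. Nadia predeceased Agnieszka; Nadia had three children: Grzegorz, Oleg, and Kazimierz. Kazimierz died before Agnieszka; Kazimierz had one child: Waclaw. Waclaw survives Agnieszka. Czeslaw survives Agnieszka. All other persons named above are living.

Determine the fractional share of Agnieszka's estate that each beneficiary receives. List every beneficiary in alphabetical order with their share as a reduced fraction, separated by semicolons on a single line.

Radoslaw, as surviving spouse, takes 3/5.
The remaining 2/5 passes to Agnieszka's descendants per stirpes.
The 2/5 is divided into 3 equal shares of 2/15 among Danuta, Mieczyslaw, Zofia.
Danuta predeceased; the 2/15 allotted to Danuta's branch passes to Danuta's issue by representation.
The 2/15 is divided into 3 equal shares of 2/45 among Halina, Bogdan, Tadeusz.
Halina predeceased; the 2/45 allotted to Halina's branch passes to Halina's issue by representation.
The 2/45 is divided into 3 equal shares of 2/135 among Franciszka, Pelagia, Eliasz.
Franciszka is living and takes 2/135.
Pelagia is living and takes 2/135.
Eliasz is living and takes 2/135.
Bogdan is living and takes 2/45.
Tadeusz is living and takes 2/45.
Mieczyslaw predeceased; the 2/15 allotted to Mieczyslaw's branch passes to Mieczyslaw's issue by representation.
Urszula is the sole taker at this level and receives the full 2/15.
Zofia predeceased; the 2/15 allotted to Zofia's branch passes to Zofia's issue by representation.
The 2/15 is divided into 2 equal shares of 1/15 among Nadia, Czeslaw.
Nadia predeceased; the 1/15 allotted to Nadia's branch passes to Nadia's issue by representation.
The 1/15 is divided into 3 equal shares of 1/45 among Grzegorz, Oleg, Kazimierz.
Grzegorz is living and takes 1/45.
Oleg is living and takes 1/45.
Kazimierz predeceased; the 1/45 allotted to Kazimierz's branch passes to Kazimierz's issue by representation.
Waclaw is the sole taker at this level and receives the full 1/45.
Czeslaw is living and takes 1/15.

Bogdan 2/45; Czeslaw 1/15; Eliasz 2/135; Franciszka 2/135; Grzegorz 1/45; Oleg 1/45; Pelagia 2/135; Radoslaw 3/5; Tadeusz 2/45; Urszula 2/15; Waclaw 1/45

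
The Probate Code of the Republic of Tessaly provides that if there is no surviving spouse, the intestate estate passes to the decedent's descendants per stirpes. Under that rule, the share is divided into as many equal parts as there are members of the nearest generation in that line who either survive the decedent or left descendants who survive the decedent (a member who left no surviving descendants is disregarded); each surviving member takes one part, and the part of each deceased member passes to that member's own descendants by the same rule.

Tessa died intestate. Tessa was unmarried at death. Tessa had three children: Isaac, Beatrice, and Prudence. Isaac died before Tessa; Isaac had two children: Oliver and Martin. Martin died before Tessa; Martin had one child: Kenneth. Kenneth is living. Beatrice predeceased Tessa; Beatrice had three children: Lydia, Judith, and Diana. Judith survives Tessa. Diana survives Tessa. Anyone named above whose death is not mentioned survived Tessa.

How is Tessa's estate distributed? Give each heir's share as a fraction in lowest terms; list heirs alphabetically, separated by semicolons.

There is no surviving spouse, so the entire estate passes to Tessa's descendants per stirpes.
The estate is divided into 3 equal shares of 1/3 among Isaac, Beatrice, Prudence.
Isaac predeceased; the 1/3 allotted to Isaac's branch passes to Isaac's issue by representation.
The 1/3 is divided into 2 equal shares of 1/6 among Oliver, Martin.
Oliver is living and takes 1/6.
Martin predeceased; the 1/6 allotted to Martin's branch passes to Martin's issue by representation.
Kenneth is the sole taker at this level and receives the full 1/6.
Beatrice predeceased; the 1/3 allotted to Beatrice's branch passes to Beatrice's issue by representation.
The 1/3 is divided into 3 equal shares of 1/9 among Lydia, Judith, Diana.
Lydia is living and takes 1/9.
Judith is living and takes 1/9.
Diana is living and takes 1/9.
Prudence is living and takes 1/3.

Diana 1/9; Judith 1/9; Kenneth 1/6; Lydia 1/9; Oliver 1/6; Prudence 1/3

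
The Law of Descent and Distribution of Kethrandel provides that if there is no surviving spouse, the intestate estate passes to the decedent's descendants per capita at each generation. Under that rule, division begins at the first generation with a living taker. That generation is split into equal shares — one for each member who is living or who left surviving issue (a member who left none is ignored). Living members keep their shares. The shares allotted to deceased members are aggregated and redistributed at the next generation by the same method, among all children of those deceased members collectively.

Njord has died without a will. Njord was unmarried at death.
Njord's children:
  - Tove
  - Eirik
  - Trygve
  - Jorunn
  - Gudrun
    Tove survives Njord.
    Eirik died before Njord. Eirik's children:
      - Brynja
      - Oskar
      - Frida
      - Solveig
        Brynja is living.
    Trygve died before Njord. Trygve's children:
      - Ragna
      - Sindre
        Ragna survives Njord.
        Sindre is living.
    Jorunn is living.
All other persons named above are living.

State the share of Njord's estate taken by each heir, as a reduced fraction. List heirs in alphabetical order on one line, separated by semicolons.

Brynja 1/15; Frida 1/15; Gudrun 1/5; Jorunn 1/5; Oskar 1/15; Ragna 1/15; Sindre 1/15; Solveig 1/15; Tove 1/5

There is no surviving spouse, so the entire estate passes to Njord's descendants per capita at each generation.
At generation 1 (Tove, Eirik, Trygve, Jorunn, Gudrun) there are 5 shares of (1)/5 = 1/5 each.
Living: Tove, Jorunn, and Gudrun — each takes 1/5.
Deceased: Eirik and Trygve. Their combined 2/5 is pooled and carried to generation 2.
At generation 2 (Brynja, Oskar, Frida, Solveig, Ragna, Sindre) there are 6 shares of (2/5)/6 = 1/15 each.
Living: Brynja, Oskar, Frida, Solveig, Ragna, and Sindre — each takes 1/15.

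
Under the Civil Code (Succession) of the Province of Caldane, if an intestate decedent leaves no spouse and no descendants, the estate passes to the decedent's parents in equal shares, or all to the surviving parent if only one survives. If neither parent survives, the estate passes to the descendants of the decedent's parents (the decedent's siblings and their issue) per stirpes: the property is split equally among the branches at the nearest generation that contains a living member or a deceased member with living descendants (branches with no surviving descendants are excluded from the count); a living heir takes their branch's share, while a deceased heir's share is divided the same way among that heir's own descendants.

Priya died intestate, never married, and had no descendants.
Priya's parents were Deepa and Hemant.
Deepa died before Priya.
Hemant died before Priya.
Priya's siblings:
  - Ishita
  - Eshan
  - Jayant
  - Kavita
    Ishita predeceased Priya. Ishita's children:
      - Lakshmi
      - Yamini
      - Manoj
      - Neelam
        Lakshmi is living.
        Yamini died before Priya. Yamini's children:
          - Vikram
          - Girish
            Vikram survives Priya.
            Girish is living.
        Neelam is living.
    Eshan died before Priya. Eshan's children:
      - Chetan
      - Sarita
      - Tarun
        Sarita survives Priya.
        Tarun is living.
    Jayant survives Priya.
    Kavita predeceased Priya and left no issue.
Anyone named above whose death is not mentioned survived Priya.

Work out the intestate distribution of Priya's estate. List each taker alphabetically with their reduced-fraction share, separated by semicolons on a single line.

Chetan 1/9; Girish 1/24; Jayant 1/3; Lakshmi 1/12; Manoj 1/12; Neelam 1/12; Sarita 1/9; Tarun 1/9; Vikram 1/24

Neither parent survives and there are no descendants, so the estate passes to Priya's siblings and their issue per stirpes.
Kavita left no surviving issue, so that branch lapses and is disregarded.
The estate is divided into 3 equal shares of 1/3 among Ishita, Eshan, Jayant.
Ishita predeceased; the 1/3 allotted to Ishita's branch passes to Ishita's issue by representation.
The 1/3 is divided into 4 equal shares of 1/12 among Lakshmi, Yamini, Manoj, Neelam.
Lakshmi is living and takes 1/12.
Yamini predeceased; the 1/12 allotted to Yamini's branch passes to Yamini's issue by representation.
The 1/12 is divided into 2 equal shares of 1/24 among Vikram, Girish.
Vikram is living and takes 1/24.
Girish is living and takes 1/24.
Manoj is living and takes 1/12.
Neelam is living and takes 1/12.
Eshan predeceased; the 1/3 allotted to Eshan's branch passes to Eshan's issue by representation.
The 1/3 is divided into 3 equal shares of 1/9 among Chetan, Sarita, Tarun.
Chetan is living and takes 1/9.
Sarita is living and takes 1/9.
Tarun is living and takes 1/9.
Jayant is living and takes 1/3.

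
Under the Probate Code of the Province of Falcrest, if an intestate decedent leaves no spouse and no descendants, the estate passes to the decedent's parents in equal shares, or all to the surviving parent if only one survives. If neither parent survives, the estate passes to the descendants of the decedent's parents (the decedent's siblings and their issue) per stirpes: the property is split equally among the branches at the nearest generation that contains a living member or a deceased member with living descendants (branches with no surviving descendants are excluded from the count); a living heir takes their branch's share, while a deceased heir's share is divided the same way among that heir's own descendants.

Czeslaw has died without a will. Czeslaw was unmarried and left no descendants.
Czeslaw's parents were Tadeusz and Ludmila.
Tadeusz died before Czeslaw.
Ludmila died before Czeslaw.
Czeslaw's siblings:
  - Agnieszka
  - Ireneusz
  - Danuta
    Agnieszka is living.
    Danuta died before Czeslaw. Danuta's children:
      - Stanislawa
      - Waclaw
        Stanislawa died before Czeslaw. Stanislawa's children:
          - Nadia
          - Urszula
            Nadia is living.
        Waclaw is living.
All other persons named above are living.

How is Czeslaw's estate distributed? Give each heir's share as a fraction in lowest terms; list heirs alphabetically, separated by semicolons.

Agnieszka 1/3; Ireneusz 1/3; Nadia 1/12; Urszula 1/12; Waclaw 1/6

Neither parent survives and there are no descendants, so the estate passes to Czeslaw's siblings and their issue per stirpes.
The estate is divided into 3 equal shares of 1/3 among Agnieszka, Ireneusz, Danuta.
Agnieszka is living and takes 1/3.
Ireneusz is living and takes 1/3.
Danuta predeceased; the 1/3 allotted to Danuta's branch passes to Danuta's issue by representation.
The 1/3 is divided into 2 equal shares of 1/6 among Stanislawa, Waclaw.
Stanislawa predeceased; the 1/6 allotted to Stanislawa's branch passes to Stanislawa's issue by representation.
The 1/6 is divided into 2 equal shares of 1/12 among Nadia, Urszula.
Nadia is living and takes 1/12.
Urszula is living and takes 1/12.
Waclaw is living and takes 1/6.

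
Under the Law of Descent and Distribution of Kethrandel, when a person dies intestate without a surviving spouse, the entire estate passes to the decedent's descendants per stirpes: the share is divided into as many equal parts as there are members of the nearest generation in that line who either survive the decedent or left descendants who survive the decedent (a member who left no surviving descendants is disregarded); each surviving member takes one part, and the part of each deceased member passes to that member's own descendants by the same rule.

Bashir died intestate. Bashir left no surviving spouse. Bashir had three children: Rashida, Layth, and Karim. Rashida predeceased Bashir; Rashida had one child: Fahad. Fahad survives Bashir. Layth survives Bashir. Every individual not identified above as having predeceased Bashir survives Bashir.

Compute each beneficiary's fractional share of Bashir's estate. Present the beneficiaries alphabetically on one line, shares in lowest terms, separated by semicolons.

There is no surviving spouse, so the entire estate passes to Bashir's descendants per stirpes.
The estate is divided into 3 equal shares of 1/3 among Rashida, Layth, Karim.
Rashida predeceased; the 1/3 allotted to Rashida's branch passes to Rashida's issue by representation.
Fahad is the sole taker at this level and receives the full 1/3.
Layth is living and takes 1/3.
Karim is living and takes 1/3.

Fahad 1/3; Karim 1/3; Layth 1/3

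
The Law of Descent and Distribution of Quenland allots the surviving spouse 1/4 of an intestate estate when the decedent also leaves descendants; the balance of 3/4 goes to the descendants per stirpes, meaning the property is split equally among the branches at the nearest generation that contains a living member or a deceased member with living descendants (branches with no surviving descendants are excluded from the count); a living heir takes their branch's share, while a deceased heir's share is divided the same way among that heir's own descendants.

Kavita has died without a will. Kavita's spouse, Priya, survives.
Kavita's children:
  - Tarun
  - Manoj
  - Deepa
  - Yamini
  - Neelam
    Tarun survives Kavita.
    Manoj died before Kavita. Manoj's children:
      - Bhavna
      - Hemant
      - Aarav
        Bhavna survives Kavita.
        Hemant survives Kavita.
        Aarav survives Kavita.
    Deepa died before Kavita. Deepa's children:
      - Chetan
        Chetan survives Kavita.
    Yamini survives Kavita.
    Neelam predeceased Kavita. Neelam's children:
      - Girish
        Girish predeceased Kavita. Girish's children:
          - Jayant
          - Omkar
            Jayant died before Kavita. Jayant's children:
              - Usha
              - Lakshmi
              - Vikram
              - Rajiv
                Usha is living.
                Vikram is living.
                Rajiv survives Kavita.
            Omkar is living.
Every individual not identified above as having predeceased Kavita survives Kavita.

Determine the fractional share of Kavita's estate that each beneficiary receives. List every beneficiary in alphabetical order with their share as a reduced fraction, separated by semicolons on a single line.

Priya, as surviving spouse, takes 1/4.
The remaining 3/4 passes to Kavita's descendants per stirpes.
The 3/4 is divided into 5 equal shares of 3/20 among Tarun, Manoj, Deepa, Yamini, Neelam.
Tarun is living and takes 3/20.
Manoj predeceased; the 3/20 allotted to Manoj's branch passes to Manoj's issue by representation.
The 3/20 is divided into 3 equal shares of 1/20 among Bhavna, Hemant, Aarav.
Bhavna is living and takes 1/20.
Hemant is living and takes 1/20.
Aarav is living and takes 1/20.
Deepa predeceased; the 3/20 allotted to Deepa's branch passes to Deepa's issue by representation.
Chetan is the sole taker at this level and receives the full 3/20.
Yamini is living and takes 3/20.
Neelam predeceased; the 3/20 allotted to Neelam's branch passes to Neelam's issue by representation.
Girish's line is the sole branch at this level, so the full 3/20 passes to Girish's issue by representation.
The 3/20 is divided into 2 equal shares of 3/40 among Jayant, Omkar.
Jayant predeceased; the 3/40 allotted to Jayant's branch passes to Jayant's issue by representation.
The 3/40 is divided into 4 equal shares of 3/160 among Usha, Lakshmi, Vikram, Rajiv.
Usha is living and takes 3/160.
Lakshmi is living and takes 3/160.
Vikram is living and takes 3/160.
Rajiv is living and takes 3/160.
Omkar is living and takes 3/40.

Aarav 1/20; Bhavna 1/20; Chetan 3/20; Hemant 1/20; Lakshmi 3/160; Omkar 3/40; Priya 1/4; Rajiv 3/160; Tarun 3/20; Usha 3/160; Vikram 3/160; Yamini 3/20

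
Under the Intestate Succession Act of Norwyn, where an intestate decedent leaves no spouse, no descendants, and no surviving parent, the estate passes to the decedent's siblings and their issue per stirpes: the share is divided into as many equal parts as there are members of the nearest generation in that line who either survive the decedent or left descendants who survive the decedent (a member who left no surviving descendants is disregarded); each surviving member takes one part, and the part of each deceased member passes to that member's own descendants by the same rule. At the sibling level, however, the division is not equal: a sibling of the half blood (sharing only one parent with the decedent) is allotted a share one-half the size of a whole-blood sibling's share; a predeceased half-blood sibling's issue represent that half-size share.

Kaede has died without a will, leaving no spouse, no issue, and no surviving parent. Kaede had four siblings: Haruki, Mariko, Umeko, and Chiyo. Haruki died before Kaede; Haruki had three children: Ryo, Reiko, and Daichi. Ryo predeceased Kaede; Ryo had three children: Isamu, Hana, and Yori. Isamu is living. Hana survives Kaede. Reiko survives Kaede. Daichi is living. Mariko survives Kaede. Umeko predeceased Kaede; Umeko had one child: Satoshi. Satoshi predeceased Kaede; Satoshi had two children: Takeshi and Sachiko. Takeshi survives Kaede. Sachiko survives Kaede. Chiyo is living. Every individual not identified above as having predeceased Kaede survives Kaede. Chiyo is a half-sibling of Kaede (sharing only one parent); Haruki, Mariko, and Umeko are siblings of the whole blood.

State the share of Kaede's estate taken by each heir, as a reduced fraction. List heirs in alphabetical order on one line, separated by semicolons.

Chiyo 1/7; Daichi 2/21; Hana 2/63; Isamu 2/63; Mariko 2/7; Reiko 2/21; Sachiko 1/7; Takeshi 1/7; Yori 2/63

No spouse, descendants, or parent survives, so the estate passes to Kaede's siblings per stirpes.
Half-blood siblings count for one-half the weight of whole-blood siblings at the initial division.
Dividing 1 in proportion to weights (total weight 7/2): Haruki (weight 1) → 2/7; Mariko (weight 1) → 2/7; Umeko (weight 1) → 2/7; Chiyo (weight 1/2) → 1/7.
Haruki predeceased; the 2/7 allotted to Haruki's branch passes to Haruki's issue by representation.
The 2/7 is divided into 3 equal shares of 2/21 among Ryo, Reiko, Daichi.
Ryo predeceased; the 2/21 allotted to Ryo's branch passes to Ryo's issue by representation.
The 2/21 is divided into 3 equal shares of 2/63 among Isamu, Hana, Yori.
Isamu is living and takes 2/63.
Hana is living and takes 2/63.
Yori is living and takes 2/63.
Reiko is living and takes 2/21.
Daichi is living and takes 2/21.
Mariko is living and takes 2/7.
Umeko predeceased; the 2/7 allotted to Umeko's branch passes to Umeko's issue by representation.
Satoshi's line is the sole branch at this level, so the full 2/7 passes to Satoshi's issue by representation.
The 2/7 is divided into 2 equal shares of 1/7 among Takeshi, Sachiko.
Takeshi is living and takes 1/7.
Sachiko is living and takes 1/7.
Chiyo is living and takes 1/7.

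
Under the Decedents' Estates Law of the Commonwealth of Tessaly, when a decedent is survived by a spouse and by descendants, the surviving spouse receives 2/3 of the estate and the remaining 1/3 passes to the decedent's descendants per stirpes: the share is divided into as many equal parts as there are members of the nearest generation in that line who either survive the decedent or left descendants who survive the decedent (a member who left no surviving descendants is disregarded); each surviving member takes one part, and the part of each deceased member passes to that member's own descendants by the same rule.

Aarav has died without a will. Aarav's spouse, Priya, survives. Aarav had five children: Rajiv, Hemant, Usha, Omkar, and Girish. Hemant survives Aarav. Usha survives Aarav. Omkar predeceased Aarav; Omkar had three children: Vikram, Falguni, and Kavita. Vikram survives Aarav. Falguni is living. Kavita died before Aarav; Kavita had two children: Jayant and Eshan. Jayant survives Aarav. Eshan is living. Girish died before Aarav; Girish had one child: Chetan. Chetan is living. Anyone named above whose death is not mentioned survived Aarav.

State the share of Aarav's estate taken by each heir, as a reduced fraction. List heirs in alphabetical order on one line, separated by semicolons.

Priya, as surviving spouse, takes 2/3.
The remaining 1/3 passes to Aarav's descendants per stirpes.
The 1/3 is divided into 5 equal shares of 1/15 among Rajiv, Hemant, Usha, Omkar, Girish.
Rajiv is living and takes 1/15.
Hemant is living and takes 1/15.
Usha is living and takes 1/15.
Omkar predeceased; the 1/15 allotted to Omkar's branch passes to Omkar's issue by representation.
The 1/15 is divided into 3 equal shares of 1/45 among Vikram, Falguni, Kavita.
Vikram is living and takes 1/45.
Falguni is living and takes 1/45.
Kavita predeceased; the 1/45 allotted to Kavita's branch passes to Kavita's issue by representation.
The 1/45 is divided into 2 equal shares of 1/90 among Jayant, Eshan.
Jayant is living and takes 1/90.
Eshan is living and takes 1/90.
Girish predeceased; the 1/15 allotted to Girish's branch passes to Girish's issue by representation.
Chetan is the sole taker at this level and receives the full 1/15.

Chetan 1/15; Eshan 1/90; Falguni 1/45; Hemant 1/15; Jayant 1/90; Priya 2/3; Rajiv 1/15; Usha 1/15; Vikram 1/45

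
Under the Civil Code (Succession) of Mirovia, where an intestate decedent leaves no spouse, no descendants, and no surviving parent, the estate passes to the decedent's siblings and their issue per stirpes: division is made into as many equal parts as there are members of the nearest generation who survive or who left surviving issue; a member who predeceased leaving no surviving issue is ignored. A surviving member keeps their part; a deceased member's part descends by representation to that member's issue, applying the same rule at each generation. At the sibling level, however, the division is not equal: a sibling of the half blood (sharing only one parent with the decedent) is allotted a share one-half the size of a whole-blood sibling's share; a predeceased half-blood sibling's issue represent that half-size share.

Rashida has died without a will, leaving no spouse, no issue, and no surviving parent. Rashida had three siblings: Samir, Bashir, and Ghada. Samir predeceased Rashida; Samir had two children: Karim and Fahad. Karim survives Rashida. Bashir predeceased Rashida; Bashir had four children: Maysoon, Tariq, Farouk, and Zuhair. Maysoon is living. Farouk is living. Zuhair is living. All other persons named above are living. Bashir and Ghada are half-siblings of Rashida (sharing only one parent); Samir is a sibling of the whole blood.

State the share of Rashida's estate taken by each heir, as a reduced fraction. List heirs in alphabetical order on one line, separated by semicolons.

Fahad 1/4; Farouk 1/16; Ghada 1/4; Karim 1/4; Maysoon 1/16; Tariq 1/16; Zuhair 1/16

No spouse, descendants, or parent survives, so the estate passes to Rashida's siblings per stirpes.
Half-blood siblings count for one-half the weight of whole-blood siblings at the initial division.
Dividing 1 in proportion to weights (total weight 2): Samir (weight 1) → 1/2; Bashir (weight 1/2) → 1/4; Ghada (weight 1/2) → 1/4.
Samir predeceased; the 1/2 allotted to Samir's branch passes to Samir's issue by representation.
The 1/2 is divided into 2 equal shares of 1/4 among Karim, Fahad.
Karim is living and takes 1/4.
Fahad is living and takes 1/4.
Bashir predeceased; the 1/4 allotted to Bashir's branch passes to Bashir's issue by representation.
The 1/4 is divided into 4 equal shares of 1/16 among Maysoon, Tariq, Farouk, Zuhair.
Maysoon is living and takes 1/16.
Tariq is living and takes 1/16.
Farouk is living and takes 1/16.
Zuhair is living and takes 1/16.
Ghada is living and takes 1/4.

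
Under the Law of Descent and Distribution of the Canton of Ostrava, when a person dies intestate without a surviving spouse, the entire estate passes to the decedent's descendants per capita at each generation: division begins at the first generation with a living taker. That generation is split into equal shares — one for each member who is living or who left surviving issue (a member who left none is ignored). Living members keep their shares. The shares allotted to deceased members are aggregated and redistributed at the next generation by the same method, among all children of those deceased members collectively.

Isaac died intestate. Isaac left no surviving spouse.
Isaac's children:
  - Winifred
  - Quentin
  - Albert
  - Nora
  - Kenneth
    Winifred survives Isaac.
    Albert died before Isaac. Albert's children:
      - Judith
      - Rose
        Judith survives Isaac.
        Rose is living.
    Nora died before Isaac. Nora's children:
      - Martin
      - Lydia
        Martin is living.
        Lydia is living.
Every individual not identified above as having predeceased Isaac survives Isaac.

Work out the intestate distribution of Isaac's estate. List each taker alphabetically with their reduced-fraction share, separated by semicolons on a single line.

Judith 1/10; Kenneth 1/5; Lydia 1/10; Martin 1/10; Quentin 1/5; Rose 1/10; Winifred 1/5

There is no surviving spouse, so the entire estate passes to Isaac's descendants per capita at each generation.
At generation 1 (Winifred, Quentin, Albert, Nora, Kenneth) there are 5 shares of (1)/5 = 1/5 each.
Living: Winifred, Quentin, and Kenneth — each takes 1/5.
Deceased: Albert and Nora. Their combined 2/5 is pooled and carried to generation 2.
At generation 2 (Judith, Rose, Martin, Lydia) there are 4 shares of (2/5)/4 = 1/10 each.
Living: Judith, Rose, Martin, and Lydia — each takes 1/10.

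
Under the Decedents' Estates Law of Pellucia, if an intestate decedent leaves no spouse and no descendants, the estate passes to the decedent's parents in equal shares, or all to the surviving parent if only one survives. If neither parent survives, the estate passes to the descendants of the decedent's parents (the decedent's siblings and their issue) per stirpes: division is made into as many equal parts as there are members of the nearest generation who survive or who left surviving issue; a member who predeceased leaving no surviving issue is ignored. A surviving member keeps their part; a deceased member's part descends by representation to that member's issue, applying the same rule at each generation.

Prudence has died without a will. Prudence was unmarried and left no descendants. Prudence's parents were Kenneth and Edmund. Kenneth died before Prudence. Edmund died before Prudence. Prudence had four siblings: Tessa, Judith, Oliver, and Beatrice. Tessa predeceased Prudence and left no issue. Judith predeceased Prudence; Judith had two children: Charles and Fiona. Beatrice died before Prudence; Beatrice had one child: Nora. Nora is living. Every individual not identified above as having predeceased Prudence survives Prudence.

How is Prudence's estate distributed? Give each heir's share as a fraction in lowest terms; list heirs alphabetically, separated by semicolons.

Charles 1/6; Fiona 1/6; Nora 1/3; Oliver 1/3

Neither parent survives and there are no descendants, so the estate passes to Prudence's siblings and their issue per stirpes.
Tessa left no surviving issue, so that branch lapses and is disregarded.
The estate is divided into 3 equal shares of 1/3 among Judith, Oliver, Beatrice.
Judith predeceased; the 1/3 allotted to Judith's branch passes to Judith's issue by representation.
The 1/3 is divided into 2 equal shares of 1/6 among Charles, Fiona.
Charles is living and takes 1/6.
Fiona is living and takes 1/6.
Oliver is living and takes 1/3.
Beatrice predeceased; the 1/3 allotted to Beatrice's branch passes to Beatrice's issue by representation.
Nora is the sole taker at this level and receives the full 1/3.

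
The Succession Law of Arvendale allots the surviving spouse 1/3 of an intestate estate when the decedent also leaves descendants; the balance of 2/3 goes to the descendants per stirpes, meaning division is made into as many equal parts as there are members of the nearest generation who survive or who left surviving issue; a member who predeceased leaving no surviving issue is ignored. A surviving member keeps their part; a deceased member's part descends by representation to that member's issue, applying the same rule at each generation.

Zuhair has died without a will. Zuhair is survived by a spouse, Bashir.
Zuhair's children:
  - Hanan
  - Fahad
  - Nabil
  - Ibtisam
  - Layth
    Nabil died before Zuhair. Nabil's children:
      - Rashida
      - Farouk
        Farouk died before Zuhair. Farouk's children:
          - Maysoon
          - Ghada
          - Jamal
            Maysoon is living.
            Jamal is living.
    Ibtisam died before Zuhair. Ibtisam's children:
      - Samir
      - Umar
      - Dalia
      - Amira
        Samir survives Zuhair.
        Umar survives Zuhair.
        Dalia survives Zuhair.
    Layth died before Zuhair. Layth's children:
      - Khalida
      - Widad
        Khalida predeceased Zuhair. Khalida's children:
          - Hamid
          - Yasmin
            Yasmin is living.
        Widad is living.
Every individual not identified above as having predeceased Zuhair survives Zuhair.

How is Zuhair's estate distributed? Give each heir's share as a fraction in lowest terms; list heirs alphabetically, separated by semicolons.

Bashir, as surviving spouse, takes 1/3.
The remaining 2/3 passes to Zuhair's descendants per stirpes.
The 2/3 is divided into 5 equal shares of 2/15 among Hanan, Fahad, Nabil, Ibtisam, Layth.
Hanan is living and takes 2/15.
Fahad is living and takes 2/15.
Nabil predeceased; the 2/15 allotted to Nabil's branch passes to Nabil's issue by representation.
The 2/15 is divided into 2 equal shares of 1/15 among Rashida, Farouk.
Rashida is living and takes 1/15.
Farouk predeceased; the 1/15 allotted to Farouk's branch passes to Farouk's issue by representation.
The 1/15 is divided into 3 equal shares of 1/45 among Maysoon, Ghada, Jamal.
Maysoon is living and takes 1/45.
Ghada is living and takes 1/45.
Jamal is living and takes 1/45.
Ibtisam predeceased; the 2/15 allotted to Ibtisam's branch passes to Ibtisam's issue by representation.
The 2/15 is divided into 4 equal shares of 1/30 among Samir, Umar, Dalia, Amira.
Samir is living and takes 1/30.
Umar is living and takes 1/30.
Dalia is living and takes 1/30.
Amira is living and takes 1/30.
Layth predeceased; the 2/15 allotted to Layth's branch passes to Layth's issue by representation.
The 2/15 is divided into 2 equal shares of 1/15 among Khalida, Widad.
Khalida predeceased; the 1/15 allotted to Khalida's branch passes to Khalida's issue by representation.
The 1/15 is divided into 2 equal shares of 1/30 among Hamid, Yasmin.
Hamid is living and takes 1/30.
Yasmin is living and takes 1/30.
Widad is living and takes 1/15.

Amira 1/30; Bashir 1/3; Dalia 1/30; Fahad 2/15; Ghada 1/45; Hamid 1/30; Hanan 2/15; Jamal 1/45; Maysoon 1/45; Rashida 1/15; Samir 1/30; Umar 1/30; Widad 1/15; Yasmin 1/30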